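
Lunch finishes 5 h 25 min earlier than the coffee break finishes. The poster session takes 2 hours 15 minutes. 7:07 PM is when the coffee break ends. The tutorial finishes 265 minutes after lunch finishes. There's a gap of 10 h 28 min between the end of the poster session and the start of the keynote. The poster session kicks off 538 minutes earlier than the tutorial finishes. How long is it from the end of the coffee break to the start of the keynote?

165 minutes

Lunch ends at 7:07 PM − 325 min = 1:42 PM.
The tutorial ends at 1:42 PM + 265 min = 6:07 PM.
The poster session starts at 6:07 PM − 538 min = 9:09 AM.
The poster session ends at 9:09 AM + 135 min = 11:24 AM.
The keynote starts at 11:24 AM + 628 min = 9:52 PM.
From 7:07 PM to 9:52 PM is 165 minutes.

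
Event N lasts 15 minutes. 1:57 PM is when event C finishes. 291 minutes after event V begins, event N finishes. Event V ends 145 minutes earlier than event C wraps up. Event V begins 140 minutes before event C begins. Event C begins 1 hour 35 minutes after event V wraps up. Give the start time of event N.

Event V ends at 1:57 PM − 145 min = 11:32 AM.
Event C starts at 11:32 AM + 95 min = 1:07 PM.
Event V starts at 1:07 PM − 140 min = 10:47 AM.
Event N ends at 10:47 AM + 291 min = 3:38 PM.
Event N starts at 3:38 PM − 15 min = 3:23 PM.

3:23 PM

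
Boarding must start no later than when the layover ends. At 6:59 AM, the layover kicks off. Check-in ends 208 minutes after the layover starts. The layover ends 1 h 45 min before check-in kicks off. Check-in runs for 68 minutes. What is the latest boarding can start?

7:34 AM

Check-in ends at 6:59 AM + 208 min = 10:27 AM.
Check-in starts at 10:27 AM − 68 min = 9:19 AM.
The layover ends at 9:19 AM − 105 min = 7:34 AM.
Boarding is bounded by the layover, so the latest it can start is 7:34 AM.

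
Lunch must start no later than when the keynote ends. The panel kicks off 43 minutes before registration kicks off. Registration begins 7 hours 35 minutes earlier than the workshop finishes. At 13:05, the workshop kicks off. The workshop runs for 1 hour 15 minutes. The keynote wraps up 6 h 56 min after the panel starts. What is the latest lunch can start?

The workshop ends at 13:05 + 75 min = 14:20.
Registration starts at 14:20 − 455 min = 06:45.
The panel starts at 06:45 − 43 min = 06:02.
The keynote ends at 06:02 + 416 min = 12:58.
Lunch is bounded by the keynote, so the latest it can start is 12:58.

12:58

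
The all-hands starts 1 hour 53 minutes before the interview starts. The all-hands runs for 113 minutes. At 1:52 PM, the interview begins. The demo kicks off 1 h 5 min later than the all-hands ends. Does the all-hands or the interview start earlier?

the all-hands

The all-hands starts at 1:52 PM − 113 min = 11:59 AM.
The all-hands starts at 11:59 AM and the interview starts at 1:52 PM, so the all-hands is first.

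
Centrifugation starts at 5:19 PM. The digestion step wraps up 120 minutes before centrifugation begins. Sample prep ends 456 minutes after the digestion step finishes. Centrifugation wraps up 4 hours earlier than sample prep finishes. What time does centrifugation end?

6:55 PM

The digestion step ends at 5:19 PM − 120 min = 3:19 PM.
Sample prep ends at 3:19 PM + 456 min = 10:55 PM.
Centrifugation ends at 10:55 PM − 240 min = 6:55 PM.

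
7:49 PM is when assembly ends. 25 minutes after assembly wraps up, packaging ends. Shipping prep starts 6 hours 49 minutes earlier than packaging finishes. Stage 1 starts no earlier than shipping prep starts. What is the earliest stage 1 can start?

Packaging ends at 7:49 PM + 25 min = 8:14 PM.
Shipping prep starts at 8:14 PM − 409 min = 1:25 PM.
Stage 1 is bounded by shipping prep, so the earliest it can start is 1:25 PM.

1:25 PM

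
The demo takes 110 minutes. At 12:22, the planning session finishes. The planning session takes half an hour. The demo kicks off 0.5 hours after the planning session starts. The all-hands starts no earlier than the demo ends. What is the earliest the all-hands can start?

The planning session starts at 12:22 − 30 min = 11:52.
The demo starts at 11:52 + 30 min = 12:22.
The demo ends at 12:22 + 110 min = 14:12.
The all-hands is bounded by the demo, so the earliest it can start is 14:12.

14:12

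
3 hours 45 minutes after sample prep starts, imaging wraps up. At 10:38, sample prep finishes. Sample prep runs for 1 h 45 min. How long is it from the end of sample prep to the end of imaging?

120 minutes

Sample prep starts at 10:38 − 105 min = 08:53.
Imaging ends at 08:53 + 225 min = 12:38.
From 10:38 to 12:38 is 120 minutes.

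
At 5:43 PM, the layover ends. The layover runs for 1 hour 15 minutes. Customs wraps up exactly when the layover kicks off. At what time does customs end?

4:28 PM

The layover starts at 5:43 PM − 75 min = 4:28 PM.
So customs ends at 4:28 PM.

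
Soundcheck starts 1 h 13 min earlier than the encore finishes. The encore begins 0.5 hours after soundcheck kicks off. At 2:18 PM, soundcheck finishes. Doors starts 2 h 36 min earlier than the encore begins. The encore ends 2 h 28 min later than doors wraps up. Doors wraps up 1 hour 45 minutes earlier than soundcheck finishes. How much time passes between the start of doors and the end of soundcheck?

156 minutes

Doors ends at 2:18 PM − 105 min = 12:33 PM.
The encore ends at 12:33 PM + 148 min = 3:01 PM.
Soundcheck starts at 3:01 PM − 73 min = 1:48 PM.
The encore starts at 1:48 PM + 30 min = 2:18 PM.
Doors starts at 2:18 PM − 156 min = 11:42 AM.
From 11:42 AM to 2:18 PM is 156 minutes.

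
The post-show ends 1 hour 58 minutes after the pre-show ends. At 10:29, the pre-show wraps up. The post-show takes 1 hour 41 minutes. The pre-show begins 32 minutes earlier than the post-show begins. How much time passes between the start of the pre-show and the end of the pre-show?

The post-show ends at 10:29 + 118 min = 12:27.
The post-show starts at 12:27 − 101 min = 10:46.
The pre-show starts at 10:46 − 32 min = 10:14.
From 10:14 to 10:29 is 15 minutes.

15 minutes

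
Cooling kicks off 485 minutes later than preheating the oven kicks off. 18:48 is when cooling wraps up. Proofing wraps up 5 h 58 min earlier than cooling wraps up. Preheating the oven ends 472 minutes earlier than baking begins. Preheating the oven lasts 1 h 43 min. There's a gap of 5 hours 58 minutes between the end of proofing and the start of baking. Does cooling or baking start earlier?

Proofing ends at 18:48 − 358 min = 12:50.
Baking starts at 12:50 + 358 min = 18:48.
Preheating the oven ends at 18:48 − 472 min = 10:56.
Preheating the oven starts at 10:56 − 103 min = 09:13.
Cooling starts at 09:13 + 485 min = 17:18.
Cooling starts at 17:18 and baking starts at 18:48, so cooling is first.

cooling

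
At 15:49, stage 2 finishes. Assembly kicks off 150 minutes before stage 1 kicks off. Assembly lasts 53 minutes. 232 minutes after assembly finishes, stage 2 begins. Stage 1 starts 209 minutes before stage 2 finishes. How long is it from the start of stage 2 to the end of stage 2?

Stage 1 starts at 15:49 − 209 min = 12:20.
Assembly starts at 12:20 − 150 min = 09:50.
Assembly ends at 09:50 + 53 min = 10:43.
Stage 2 starts at 10:43 + 232 min = 14:35.
From 14:35 to 15:49 is 1 hour 14 minutes.

1 hour 14 minutes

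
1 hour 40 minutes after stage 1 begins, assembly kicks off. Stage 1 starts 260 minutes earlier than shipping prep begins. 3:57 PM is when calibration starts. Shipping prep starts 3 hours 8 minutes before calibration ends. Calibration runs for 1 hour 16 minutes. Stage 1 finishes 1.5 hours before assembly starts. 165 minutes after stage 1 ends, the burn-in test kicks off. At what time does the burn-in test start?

Calibration ends at 3:57 PM + 76 min = 5:13 PM.
Shipping prep starts at 5:13 PM − 188 min = 2:05 PM.
Stage 1 starts at 2:05 PM − 260 min = 9:45 AM.
Assembly starts at 9:45 AM + 100 min = 11:25 AM.
Stage 1 ends at 11:25 AM − 90 min = 9:55 AM.
The burn-in test starts at 9:55 AM + 165 min = 12:40 PM.

12:40 PM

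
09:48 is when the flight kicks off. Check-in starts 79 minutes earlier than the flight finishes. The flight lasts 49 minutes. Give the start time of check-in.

09:18

The flight ends at 09:48 + 49 min = 10:37.
Check-in starts at 10:37 − 79 min = 09:18.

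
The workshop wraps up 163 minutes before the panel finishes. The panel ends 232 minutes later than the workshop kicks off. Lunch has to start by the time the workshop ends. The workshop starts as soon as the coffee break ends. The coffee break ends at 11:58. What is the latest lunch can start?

The workshop starts at 11:58.
The panel ends at 11:58 + 232 min = 15:50.
The workshop ends at 15:50 − 163 min = 13:07.
Lunch is bounded by the workshop, so the latest it can start is 13:07.

13:07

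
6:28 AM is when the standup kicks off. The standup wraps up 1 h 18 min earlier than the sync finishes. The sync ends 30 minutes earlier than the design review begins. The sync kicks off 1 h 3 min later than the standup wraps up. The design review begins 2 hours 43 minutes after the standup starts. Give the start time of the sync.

8:26 AM

The design review starts at 6:28 AM + 163 min = 9:11 AM.
The sync ends at 9:11 AM − 30 min = 8:41 AM.
The standup ends at 8:41 AM − 78 min = 7:23 AM.
The sync starts at 7:23 AM + 63 min = 8:26 AM.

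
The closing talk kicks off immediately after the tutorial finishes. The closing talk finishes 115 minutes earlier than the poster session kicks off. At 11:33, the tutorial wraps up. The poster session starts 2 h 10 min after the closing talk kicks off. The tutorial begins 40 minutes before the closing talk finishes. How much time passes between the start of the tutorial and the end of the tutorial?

The closing talk starts at 11:33.
The poster session starts at 11:33 + 130 min = 13:43.
The closing talk ends at 13:43 − 115 min = 11:48.
The tutorial starts at 11:48 − 40 min = 11:08.
From 11:08 to 11:33 is 25 minutes.

25 minutes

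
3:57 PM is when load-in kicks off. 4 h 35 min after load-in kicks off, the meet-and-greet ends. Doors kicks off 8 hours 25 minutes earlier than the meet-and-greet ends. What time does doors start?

The meet-and-greet ends at 3:57 PM + 275 min = 8:32 PM.
Doors starts at 8:32 PM − 505 min = 12:07 PM.

12:07 PM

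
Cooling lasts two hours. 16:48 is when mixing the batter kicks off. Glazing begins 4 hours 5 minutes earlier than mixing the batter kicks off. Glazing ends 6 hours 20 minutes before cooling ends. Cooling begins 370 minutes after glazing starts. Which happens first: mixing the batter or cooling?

Glazing starts at 16:48 − 245 min = 12:43.
Cooling starts at 12:43 + 370 min = 18:53.
Mixing the batter starts at 16:48 and cooling starts at 18:53, so mixing the batter is first.

mixing the batter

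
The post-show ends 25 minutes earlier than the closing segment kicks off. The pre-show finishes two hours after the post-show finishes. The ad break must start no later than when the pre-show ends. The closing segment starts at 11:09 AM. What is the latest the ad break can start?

The post-show ends at 11:09 AM − 25 min = 10:44 AM.
The pre-show ends at 10:44 AM + 120 min = 12:44 PM.
The ad break is bounded by the pre-show, so the latest it can start is 12:44 PM.

12:44 PM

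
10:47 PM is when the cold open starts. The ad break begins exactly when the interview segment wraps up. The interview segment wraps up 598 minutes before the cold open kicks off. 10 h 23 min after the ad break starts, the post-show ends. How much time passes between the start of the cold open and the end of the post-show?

The interview segment ends at 10:47 PM − 598 min = 12:49 PM.
So the ad break starts at 12:49 PM.
The post-show ends at 12:49 PM + 623 min = 11:12 PM.
From 10:47 PM to 11:12 PM is 25 minutes.

25 minutes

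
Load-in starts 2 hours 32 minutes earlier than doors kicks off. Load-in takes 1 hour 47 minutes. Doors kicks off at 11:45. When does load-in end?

Load-in starts at 11:45 − 152 min = 09:13.
Load-in ends at 09:13 + 107 min = 11:00.

11:00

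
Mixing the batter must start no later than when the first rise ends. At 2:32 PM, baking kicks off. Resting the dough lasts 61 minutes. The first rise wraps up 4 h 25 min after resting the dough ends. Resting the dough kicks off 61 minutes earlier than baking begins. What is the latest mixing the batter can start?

6:57 PM

Resting the dough starts at 2:32 PM − 61 min = 1:31 PM.
Resting the dough ends at 1:31 PM + 61 min = 2:32 PM.
The first rise ends at 2:32 PM + 265 min = 6:57 PM.
Mixing the batter is bounded by the first rise, so the latest it can start is 6:57 PM.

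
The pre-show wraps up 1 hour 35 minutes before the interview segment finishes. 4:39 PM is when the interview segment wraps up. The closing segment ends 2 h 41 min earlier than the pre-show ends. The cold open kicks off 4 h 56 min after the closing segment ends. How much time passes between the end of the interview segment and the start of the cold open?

40 minutes

The pre-show ends at 4:39 PM − 95 min = 3:04 PM.
The closing segment ends at 3:04 PM − 161 min = 12:23 PM.
The cold open starts at 12:23 PM + 296 min = 5:19 PM.
From 4:39 PM to 5:19 PM is 40 minutes.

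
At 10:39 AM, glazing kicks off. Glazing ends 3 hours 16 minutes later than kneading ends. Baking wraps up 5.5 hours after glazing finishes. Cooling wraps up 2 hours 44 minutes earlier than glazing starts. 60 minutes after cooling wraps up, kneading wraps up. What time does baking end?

Cooling ends at 10:39 AM − 164 min = 7:55 AM.
Kneading ends at 7:55 AM + 60 min = 8:55 AM.
Glazing ends at 8:55 AM + 196 min = 12:11 PM.
Baking ends at 12:11 PM + 330 min = 5:41 PM.

5:41 PM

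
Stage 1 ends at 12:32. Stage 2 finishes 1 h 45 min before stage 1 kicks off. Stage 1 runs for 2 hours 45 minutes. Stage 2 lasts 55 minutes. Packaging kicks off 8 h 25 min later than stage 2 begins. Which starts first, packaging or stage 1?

Stage 1 starts at 12:32 − 165 min = 09:47.
Stage 2 ends at 09:47 − 105 min = 08:02.
Stage 2 starts at 08:02 − 55 min = 07:07.
Packaging starts at 07:07 + 505 min = 15:32.
Packaging starts at 15:32 and stage 1 starts at 09:47, so stage 1 is first.

stage 1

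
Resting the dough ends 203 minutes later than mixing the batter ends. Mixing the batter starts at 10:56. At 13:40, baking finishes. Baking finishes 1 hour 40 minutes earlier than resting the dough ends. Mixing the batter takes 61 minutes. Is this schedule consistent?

Mixing the batter ends at 10:56 + 61 min = 11:57.
Resting the dough ends at 11:57 + 203 min = 15:20.
Baking ends at 15:20 − 100 min = 13:40.
That matches the stated 13:40, so the schedule is consistent.

Yes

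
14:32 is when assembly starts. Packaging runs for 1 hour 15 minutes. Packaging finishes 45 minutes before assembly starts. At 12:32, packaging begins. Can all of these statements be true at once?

Yes

Packaging ends at 14:32 − 45 min = 13:47.
Packaging starts at 13:47 − 75 min = 12:32.
That matches the stated 12:32, so the schedule is consistent.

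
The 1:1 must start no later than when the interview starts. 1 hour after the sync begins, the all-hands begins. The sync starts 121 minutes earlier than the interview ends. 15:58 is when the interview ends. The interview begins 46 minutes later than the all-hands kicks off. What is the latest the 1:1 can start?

15:43

The sync starts at 15:58 − 121 min = 13:57.
The all-hands starts at 13:57 + 60 min = 14:57.
The interview starts at 14:57 + 46 min = 15:43.
The 1:1 is bounded by the interview, so the latest it can start is 15:43.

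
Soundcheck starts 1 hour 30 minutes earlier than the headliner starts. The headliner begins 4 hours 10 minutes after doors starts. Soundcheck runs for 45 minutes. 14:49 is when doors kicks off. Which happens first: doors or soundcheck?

The headliner starts at 14:49 + 250 min = 18:59.
Soundcheck starts at 18:59 − 90 min = 17:29.
Doors starts at 14:49 and soundcheck starts at 17:29, so doors is first.

doors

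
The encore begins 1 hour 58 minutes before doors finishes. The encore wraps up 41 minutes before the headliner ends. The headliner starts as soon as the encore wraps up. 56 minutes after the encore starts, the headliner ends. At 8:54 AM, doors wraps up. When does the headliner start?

The encore starts at 8:54 AM − 118 min = 6:56 AM.
The headliner ends at 6:56 AM + 56 min = 7:52 AM.
The encore ends at 7:52 AM − 41 min = 7:11 AM.
So the headliner starts at 7:11 AM.

7:11 AM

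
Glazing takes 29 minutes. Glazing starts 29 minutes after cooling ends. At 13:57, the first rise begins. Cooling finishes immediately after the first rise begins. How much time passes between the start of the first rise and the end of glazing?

58 minutes

Cooling ends at 13:57.
Glazing starts at 13:57 + 29 min = 14:26.
Glazing ends at 14:26 + 29 min = 14:55.
From 13:57 to 14:55 is 58 minutes.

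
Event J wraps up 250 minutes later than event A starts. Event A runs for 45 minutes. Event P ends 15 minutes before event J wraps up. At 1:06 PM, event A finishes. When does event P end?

Event A starts at 1:06 PM − 45 min = 12:21 PM.
Event J ends at 12:21 PM + 250 min = 4:31 PM.
Event P ends at 4:31 PM − 15 min = 4:16 PM.

4:16 PM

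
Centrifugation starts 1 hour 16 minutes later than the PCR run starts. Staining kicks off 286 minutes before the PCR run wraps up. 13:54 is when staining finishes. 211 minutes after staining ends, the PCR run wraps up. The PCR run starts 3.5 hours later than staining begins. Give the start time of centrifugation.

17:25

The PCR run ends at 13:54 + 211 min = 17:25.
Staining starts at 17:25 − 286 min = 12:39.
The PCR run starts at 12:39 + 210 min = 16:09.
Centrifugation starts at 16:09 + 76 min = 17:25.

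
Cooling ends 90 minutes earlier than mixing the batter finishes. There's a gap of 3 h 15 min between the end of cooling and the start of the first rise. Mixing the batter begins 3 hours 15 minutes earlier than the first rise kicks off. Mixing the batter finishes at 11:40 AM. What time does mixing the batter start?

10:10 AM

Cooling ends at 11:40 AM − 90 min = 10:10 AM.
The first rise starts at 10:10 AM + 195 min = 1:25 PM.
Mixing the batter starts at 1:25 PM − 195 min = 10:10 AM.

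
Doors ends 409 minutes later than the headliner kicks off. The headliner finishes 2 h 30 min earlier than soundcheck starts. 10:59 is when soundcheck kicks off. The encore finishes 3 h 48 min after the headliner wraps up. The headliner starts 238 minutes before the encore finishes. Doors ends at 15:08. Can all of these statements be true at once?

The headliner ends at 10:59 − 150 min = 08:29.
The encore ends at 08:29 + 228 min = 12:17.
The headliner starts at 12:17 − 238 min = 08:19.
Doors ends at 08:19 + 409 min = 15:08.
That matches the stated 15:08, so the schedule is consistent.

Yes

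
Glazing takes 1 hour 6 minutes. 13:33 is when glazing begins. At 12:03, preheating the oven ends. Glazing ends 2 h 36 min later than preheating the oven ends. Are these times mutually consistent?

Yes

Glazing ends at 12:03 + 156 min = 14:39.
Glazing starts at 14:39 − 66 min = 13:33.
That matches the stated 13:33, so the schedule is consistent.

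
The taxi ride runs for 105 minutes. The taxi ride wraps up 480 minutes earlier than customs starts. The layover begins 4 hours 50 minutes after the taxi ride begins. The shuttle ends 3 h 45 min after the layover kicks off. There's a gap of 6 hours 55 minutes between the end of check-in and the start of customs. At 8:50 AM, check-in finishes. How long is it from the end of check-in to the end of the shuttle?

5 hours 45 minutes

Customs starts at 8:50 AM + 415 min = 3:45 PM.
The taxi ride ends at 3:45 PM − 480 min = 7:45 AM.
The taxi ride starts at 7:45 AM − 105 min = 6:00 AM.
The layover starts at 6:00 AM + 290 min = 10:50 AM.
The shuttle ends at 10:50 AM + 225 min = 2:35 PM.
From 8:50 AM to 2:35 PM is 5 hours 45 minutes.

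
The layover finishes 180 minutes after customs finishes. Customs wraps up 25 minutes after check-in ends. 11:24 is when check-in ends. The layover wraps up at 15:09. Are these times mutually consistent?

No

Customs ends at 11:24 + 25 min = 11:49.
The layover ends at 11:49 + 180 min = 14:49.
But the layover is also said to end at 15:09 — a 20-minute conflict.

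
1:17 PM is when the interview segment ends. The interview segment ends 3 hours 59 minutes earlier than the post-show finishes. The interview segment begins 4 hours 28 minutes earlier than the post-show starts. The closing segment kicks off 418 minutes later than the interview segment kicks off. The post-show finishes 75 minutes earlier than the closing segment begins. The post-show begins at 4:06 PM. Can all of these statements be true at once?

The interview segment starts at 4:06 PM − 268 min = 11:38 AM.
The closing segment starts at 11:38 AM + 418 min = 6:36 PM.
The post-show ends at 6:36 PM − 75 min = 5:21 PM.
The interview segment ends at 5:21 PM − 239 min = 1:22 PM.
But the interview segment is also said to end at 1:17 PM — a 5-minute conflict.

No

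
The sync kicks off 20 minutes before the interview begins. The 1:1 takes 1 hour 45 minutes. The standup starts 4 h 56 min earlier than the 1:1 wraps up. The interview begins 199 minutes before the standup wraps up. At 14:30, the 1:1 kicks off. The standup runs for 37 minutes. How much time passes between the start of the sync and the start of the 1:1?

The 1:1 ends at 14:30 + 105 min = 16:15.
The standup starts at 16:15 − 296 min = 11:19.
The standup ends at 11:19 + 37 min = 11:56.
The interview starts at 11:56 − 199 min = 08:37.
The sync starts at 08:37 − 20 min = 08:17.
From 08:17 to 14:30 is 373 minutes.

373 minutes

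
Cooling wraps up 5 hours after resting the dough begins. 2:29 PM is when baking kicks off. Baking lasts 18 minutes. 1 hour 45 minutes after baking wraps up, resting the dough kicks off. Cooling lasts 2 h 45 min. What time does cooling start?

6:47 PM

Baking ends at 2:29 PM + 18 min = 2:47 PM.
Resting the dough starts at 2:47 PM + 105 min = 4:32 PM.
Cooling ends at 4:32 PM + 300 min = 9:32 PM.
Cooling starts at 9:32 PM − 165 min = 6:47 PM.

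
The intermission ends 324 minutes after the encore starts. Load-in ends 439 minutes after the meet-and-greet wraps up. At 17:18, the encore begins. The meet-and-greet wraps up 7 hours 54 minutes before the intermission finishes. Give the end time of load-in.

The intermission ends at 17:18 + 324 min = 22:42.
The meet-and-greet ends at 22:42 − 474 min = 14:48.
Load-in ends at 14:48 + 439 min = 22:07.

22:07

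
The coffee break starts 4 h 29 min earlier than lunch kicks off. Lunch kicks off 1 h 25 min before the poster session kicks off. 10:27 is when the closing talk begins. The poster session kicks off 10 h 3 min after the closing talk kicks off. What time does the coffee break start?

14:36

The poster session starts at 10:27 + 603 min = 20:30.
Lunch starts at 20:30 − 85 min = 19:05.
The coffee break starts at 19:05 − 269 min = 14:36.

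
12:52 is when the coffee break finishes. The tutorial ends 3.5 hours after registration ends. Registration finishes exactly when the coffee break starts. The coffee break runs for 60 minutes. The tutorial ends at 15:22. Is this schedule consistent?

The coffee break starts at 12:52 − 60 min = 11:52.
So registration ends at 11:52.
The tutorial ends at 11:52 + 210 min = 15:22.
That matches the stated 15:22, so the schedule is consistent.

Yes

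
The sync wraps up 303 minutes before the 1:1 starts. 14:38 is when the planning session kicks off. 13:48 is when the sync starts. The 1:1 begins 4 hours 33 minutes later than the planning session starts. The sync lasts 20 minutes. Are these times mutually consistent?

Yes

The 1:1 starts at 14:38 + 273 min = 19:11.
The sync ends at 19:11 − 303 min = 14:08.
The sync starts at 14:08 − 20 min = 13:48.
That matches the stated 13:48, so the schedule is consistent.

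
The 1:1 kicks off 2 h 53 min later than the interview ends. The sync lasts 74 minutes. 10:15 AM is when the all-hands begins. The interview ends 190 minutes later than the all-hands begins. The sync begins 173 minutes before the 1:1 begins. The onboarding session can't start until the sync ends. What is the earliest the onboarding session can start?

The interview ends at 10:15 AM + 190 min = 1:25 PM.
The 1:1 starts at 1:25 PM + 173 min = 4:18 PM.
The sync starts at 4:18 PM − 173 min = 1:25 PM.
The sync ends at 1:25 PM + 74 min = 2:39 PM.
The onboarding session is bounded by the sync, so the earliest it can start is 2:39 PM.

2:39 PM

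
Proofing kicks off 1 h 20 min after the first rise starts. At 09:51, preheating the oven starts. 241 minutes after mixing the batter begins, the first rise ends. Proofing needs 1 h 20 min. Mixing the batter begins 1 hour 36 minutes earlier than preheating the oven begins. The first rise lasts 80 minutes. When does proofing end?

Mixing the batter starts at 09:51 − 96 min = 08:15.
The first rise ends at 08:15 + 241 min = 12:16.
The first rise starts at 12:16 − 80 min = 10:56.
Proofing starts at 10:56 + 80 min = 12:16.
Proofing ends at 12:16 + 80 min = 13:36.

13:36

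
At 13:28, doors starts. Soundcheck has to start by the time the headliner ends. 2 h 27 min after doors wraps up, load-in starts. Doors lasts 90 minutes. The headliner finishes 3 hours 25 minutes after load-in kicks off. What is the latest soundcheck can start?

Doors ends at 13:28 + 90 min = 14:58.
Load-in starts at 14:58 + 147 min = 17:25.
The headliner ends at 17:25 + 205 min = 20:50.
Soundcheck is bounded by the headliner, so the latest it can start is 20:50.

20:50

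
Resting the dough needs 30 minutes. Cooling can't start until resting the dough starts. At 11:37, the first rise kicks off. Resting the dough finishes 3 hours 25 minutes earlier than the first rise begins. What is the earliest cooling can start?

07:42

Resting the dough ends at 11:37 − 205 min = 08:12.
Resting the dough starts at 08:12 − 30 min = 07:42.
Cooling is bounded by resting the dough, so the earliest it can start is 07:42.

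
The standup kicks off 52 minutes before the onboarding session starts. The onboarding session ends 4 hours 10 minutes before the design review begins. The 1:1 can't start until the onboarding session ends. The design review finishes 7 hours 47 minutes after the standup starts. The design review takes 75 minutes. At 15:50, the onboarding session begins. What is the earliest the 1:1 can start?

The standup starts at 15:50 − 52 min = 14:58.
The design review ends at 14:58 + 467 min = 22:45.
The design review starts at 22:45 − 75 min = 21:30.
The onboarding session ends at 21:30 − 250 min = 17:20.
The 1:1 is bounded by the onboarding session, so the earliest it can start is 17:20.

17:20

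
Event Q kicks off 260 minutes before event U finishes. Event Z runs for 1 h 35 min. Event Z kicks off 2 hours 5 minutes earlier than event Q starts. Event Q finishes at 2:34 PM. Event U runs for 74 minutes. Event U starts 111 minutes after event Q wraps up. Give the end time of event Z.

Event U starts at 2:34 PM + 111 min = 4:25 PM.
Event U ends at 4:25 PM + 74 min = 5:39 PM.
Event Q starts at 5:39 PM − 260 min = 1:19 PM.
Event Z starts at 1:19 PM − 125 min = 11:14 AM.
Event Z ends at 11:14 AM + 95 min = 12:49 PM.

12:49 PM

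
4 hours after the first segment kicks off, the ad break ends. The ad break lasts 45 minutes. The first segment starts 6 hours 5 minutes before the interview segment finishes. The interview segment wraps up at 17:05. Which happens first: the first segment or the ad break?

The first segment starts at 17:05 − 365 min = 11:00.
The ad break ends at 11:00 + 240 min = 15:00.
The ad break starts at 15:00 − 45 min = 14:15.
The first segment starts at 11:00 and the ad break starts at 14:15, so the first segment is first.

the first segment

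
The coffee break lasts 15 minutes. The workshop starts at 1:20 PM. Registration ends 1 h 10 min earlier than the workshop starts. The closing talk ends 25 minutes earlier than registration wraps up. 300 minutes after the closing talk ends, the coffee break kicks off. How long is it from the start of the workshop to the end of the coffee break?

3 h 40 min

Registration ends at 1:20 PM − 70 min = 12:10 PM.
The closing talk ends at 12:10 PM − 25 min = 11:45 AM.
The coffee break starts at 11:45 AM + 300 min = 4:45 PM.
The coffee break ends at 4:45 PM + 15 min = 5:00 PM.
From 1:20 PM to 5:00 PM is 3 h 40 min.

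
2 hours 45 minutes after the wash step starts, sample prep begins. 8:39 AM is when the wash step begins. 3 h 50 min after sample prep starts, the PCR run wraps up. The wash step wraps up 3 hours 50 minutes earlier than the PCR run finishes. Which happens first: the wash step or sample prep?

the wash step

Sample prep starts at 8:39 AM + 165 min = 11:24 AM.
The wash step starts at 8:39 AM and sample prep starts at 11:24 AM, so the wash step is first.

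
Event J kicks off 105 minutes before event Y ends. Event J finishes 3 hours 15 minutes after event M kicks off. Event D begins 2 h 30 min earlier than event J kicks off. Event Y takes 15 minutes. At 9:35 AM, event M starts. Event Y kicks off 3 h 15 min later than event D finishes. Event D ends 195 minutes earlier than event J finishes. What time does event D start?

8:50 AM

Event J ends at 9:35 AM + 195 min = 12:50 PM.
Event D ends at 12:50 PM − 195 min = 9:35 AM.
Event Y starts at 9:35 AM + 195 min = 12:50 PM.
Event Y ends at 12:50 PM + 15 min = 1:05 PM.
Event J starts at 1:05 PM − 105 min = 11:20 AM.
Event D starts at 11:20 AM − 150 min = 8:50 AM.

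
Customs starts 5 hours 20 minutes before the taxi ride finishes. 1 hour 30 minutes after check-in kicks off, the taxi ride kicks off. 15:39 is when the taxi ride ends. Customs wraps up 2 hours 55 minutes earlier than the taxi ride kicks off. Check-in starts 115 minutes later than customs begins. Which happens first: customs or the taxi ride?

Customs starts at 15:39 − 320 min = 10:19.
Check-in starts at 10:19 + 115 min = 12:14.
The taxi ride starts at 12:14 + 90 min = 13:44.
Customs starts at 10:19 and the taxi ride starts at 13:44, so customs is first.

customs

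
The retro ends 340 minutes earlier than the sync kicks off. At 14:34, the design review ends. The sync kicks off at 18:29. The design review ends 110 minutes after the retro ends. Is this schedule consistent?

The retro ends at 18:29 − 340 min = 12:49.
The design review ends at 12:49 + 110 min = 14:39.
But the design review is also said to end at 14:34 — a 5-minute conflict.

No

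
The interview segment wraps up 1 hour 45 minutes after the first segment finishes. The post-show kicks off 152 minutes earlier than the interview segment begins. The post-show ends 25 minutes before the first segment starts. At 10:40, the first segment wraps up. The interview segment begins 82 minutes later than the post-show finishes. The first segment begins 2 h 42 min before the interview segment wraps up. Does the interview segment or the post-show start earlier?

The interview segment ends at 10:40 + 105 min = 12:25.
The first segment starts at 12:25 − 162 min = 09:43.
The post-show ends at 09:43 − 25 min = 09:18.
The interview segment starts at 09:18 + 82 min = 10:40.
The post-show starts at 10:40 − 152 min = 08:08.
The interview segment starts at 10:40 and the post-show starts at 08:08, so the post-show is first.

the post-show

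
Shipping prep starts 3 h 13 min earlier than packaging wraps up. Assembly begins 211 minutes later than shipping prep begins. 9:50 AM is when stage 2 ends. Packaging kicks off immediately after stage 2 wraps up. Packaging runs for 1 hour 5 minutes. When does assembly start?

11:13 AM

Packaging starts at 9:50 AM.
Packaging ends at 9:50 AM + 65 min = 10:55 AM.
Shipping prep starts at 10:55 AM − 193 min = 7:42 AM.
Assembly starts at 7:42 AM + 211 min = 11:13 AM.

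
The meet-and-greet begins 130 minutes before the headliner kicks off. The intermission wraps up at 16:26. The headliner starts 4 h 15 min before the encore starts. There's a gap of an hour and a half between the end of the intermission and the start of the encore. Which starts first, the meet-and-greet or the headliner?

the meet-and-greet

The encore starts at 16:26 + 90 min = 17:56.
The headliner starts at 17:56 − 255 min = 13:41.
The meet-and-greet starts at 13:41 − 130 min = 11:31.
The meet-and-greet starts at 11:31 and the headliner starts at 13:41, so the meet-and-greet is first.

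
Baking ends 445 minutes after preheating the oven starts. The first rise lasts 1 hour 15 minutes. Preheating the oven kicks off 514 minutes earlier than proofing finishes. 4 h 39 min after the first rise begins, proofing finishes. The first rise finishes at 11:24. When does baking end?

The first rise starts at 11:24 − 75 min = 10:09.
Proofing ends at 10:09 + 279 min = 14:48.
Preheating the oven starts at 14:48 − 514 min = 06:14.
Baking ends at 06:14 + 445 min = 13:39.

13:39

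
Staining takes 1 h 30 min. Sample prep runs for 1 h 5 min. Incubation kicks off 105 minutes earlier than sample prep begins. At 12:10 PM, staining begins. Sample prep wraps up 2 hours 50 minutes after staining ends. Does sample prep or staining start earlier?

staining

Staining ends at 12:10 PM + 90 min = 1:40 PM.
Sample prep ends at 1:40 PM + 170 min = 4:30 PM.
Sample prep starts at 4:30 PM − 65 min = 3:25 PM.
Sample prep starts at 3:25 PM and staining starts at 12:10 PM, so staining is first.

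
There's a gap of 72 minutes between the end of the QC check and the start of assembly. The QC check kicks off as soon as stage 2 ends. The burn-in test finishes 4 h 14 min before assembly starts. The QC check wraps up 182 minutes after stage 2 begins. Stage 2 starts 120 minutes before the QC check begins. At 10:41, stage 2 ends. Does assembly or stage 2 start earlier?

stage 2

The QC check starts at 10:41.
Stage 2 starts at 10:41 − 120 min = 08:41.
The QC check ends at 08:41 + 182 min = 11:43.
Assembly starts at 11:43 + 72 min = 12:55.
Assembly starts at 12:55 and stage 2 starts at 08:41, so stage 2 is first.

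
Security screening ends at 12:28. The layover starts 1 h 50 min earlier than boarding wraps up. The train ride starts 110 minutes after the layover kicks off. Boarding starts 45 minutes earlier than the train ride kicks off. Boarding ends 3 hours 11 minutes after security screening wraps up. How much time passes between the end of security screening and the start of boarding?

Boarding ends at 12:28 + 191 min = 15:39.
The layover starts at 15:39 − 110 min = 13:49.
The train ride starts at 13:49 + 110 min = 15:39.
Boarding starts at 15:39 − 45 min = 14:54.
From 12:28 to 14:54 is 146 minutes.

146 minutes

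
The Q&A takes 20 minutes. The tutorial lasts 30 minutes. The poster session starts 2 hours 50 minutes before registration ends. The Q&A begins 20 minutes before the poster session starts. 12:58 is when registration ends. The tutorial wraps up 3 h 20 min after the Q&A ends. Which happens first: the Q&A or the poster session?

the Q&A

The poster session starts at 12:58 − 170 min = 10:08.
The Q&A starts at 10:08 − 20 min = 09:48.
The Q&A starts at 09:48 and the poster session starts at 10:08, so the Q&A is first.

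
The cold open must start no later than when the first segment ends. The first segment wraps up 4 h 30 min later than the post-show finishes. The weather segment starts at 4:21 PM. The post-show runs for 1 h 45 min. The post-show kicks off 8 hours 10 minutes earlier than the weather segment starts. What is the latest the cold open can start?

The post-show starts at 4:21 PM − 490 min = 8:11 AM.
The post-show ends at 8:11 AM + 105 min = 9:56 AM.
The first segment ends at 9:56 AM + 270 min = 2:26 PM.
The cold open is bounded by the first segment, so the latest it can start is 2:26 PM.

2:26 PM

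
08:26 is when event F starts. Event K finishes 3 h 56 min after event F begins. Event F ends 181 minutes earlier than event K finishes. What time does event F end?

Event K ends at 08:26 + 236 min = 12:22.
Event F ends at 12:22 − 181 min = 09:21.

09:21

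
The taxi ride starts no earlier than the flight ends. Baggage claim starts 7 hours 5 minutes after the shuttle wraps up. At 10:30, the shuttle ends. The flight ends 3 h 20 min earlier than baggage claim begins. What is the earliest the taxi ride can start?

14:15

Baggage claim starts at 10:30 + 425 min = 17:35.
The flight ends at 17:35 − 200 min = 14:15.
The taxi ride is bounded by the flight, so the earliest it can start is 14:15.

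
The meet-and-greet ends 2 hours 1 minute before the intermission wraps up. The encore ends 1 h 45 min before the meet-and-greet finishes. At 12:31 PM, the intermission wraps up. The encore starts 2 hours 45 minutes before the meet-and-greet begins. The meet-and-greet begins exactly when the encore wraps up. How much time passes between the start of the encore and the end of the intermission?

The meet-and-greet ends at 12:31 PM − 121 min = 10:30 AM.
The encore ends at 10:30 AM − 105 min = 8:45 AM.
So the meet-and-greet starts at 8:45 AM.
The encore starts at 8:45 AM − 165 min = 6:00 AM.
From 6:00 AM to 12:31 PM is 6 hours 31 minutes.

6 hours 31 minutes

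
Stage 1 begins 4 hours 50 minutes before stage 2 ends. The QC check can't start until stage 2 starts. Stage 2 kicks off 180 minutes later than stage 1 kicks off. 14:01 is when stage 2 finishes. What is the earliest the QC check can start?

Stage 1 starts at 14:01 − 290 min = 09:11.
Stage 2 starts at 09:11 + 180 min = 12:11.
The QC check is bounded by stage 2, so the earliest it can start is 12:11.

12:11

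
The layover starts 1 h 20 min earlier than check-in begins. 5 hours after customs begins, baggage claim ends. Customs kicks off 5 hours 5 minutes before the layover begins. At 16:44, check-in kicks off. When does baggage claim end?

The layover starts at 16:44 − 80 min = 15:24.
Customs starts at 15:24 − 305 min = 10:19.
Baggage claim ends at 10:19 + 300 min = 15:19.

15:19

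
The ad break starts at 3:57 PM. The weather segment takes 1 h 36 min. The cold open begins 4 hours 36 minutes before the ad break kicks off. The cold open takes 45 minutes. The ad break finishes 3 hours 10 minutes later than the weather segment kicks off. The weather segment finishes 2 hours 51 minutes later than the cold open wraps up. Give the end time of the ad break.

The cold open starts at 3:57 PM − 276 min = 11:21 AM.
The cold open ends at 11:21 AM + 45 min = 12:06 PM.
The weather segment ends at 12:06 PM + 171 min = 2:57 PM.
The weather segment starts at 2:57 PM − 96 min = 1:21 PM.
The ad break ends at 1:21 PM + 190 min = 4:31 PM.

4:31 PM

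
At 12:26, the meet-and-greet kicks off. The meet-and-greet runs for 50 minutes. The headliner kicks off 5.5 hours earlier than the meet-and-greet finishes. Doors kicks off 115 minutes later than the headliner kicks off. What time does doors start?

09:41

The meet-and-greet ends at 12:26 + 50 min = 13:16.
The headliner starts at 13:16 − 330 min = 07:46.
Doors starts at 07:46 + 115 min = 09:41.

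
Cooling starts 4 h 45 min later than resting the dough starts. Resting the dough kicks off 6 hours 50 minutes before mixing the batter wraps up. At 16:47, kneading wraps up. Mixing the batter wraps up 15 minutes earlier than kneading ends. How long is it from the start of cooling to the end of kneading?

Mixing the batter ends at 16:47 − 15 min = 16:32.
Resting the dough starts at 16:32 − 410 min = 09:42.
Cooling starts at 09:42 + 285 min = 14:27.
From 14:27 to 16:47 is 2 hours 20 minutes.

2 hours 20 minutes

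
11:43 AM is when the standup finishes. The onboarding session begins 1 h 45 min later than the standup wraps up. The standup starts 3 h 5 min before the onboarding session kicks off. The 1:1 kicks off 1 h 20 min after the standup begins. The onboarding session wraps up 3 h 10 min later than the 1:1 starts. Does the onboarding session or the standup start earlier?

The onboarding session starts at 11:43 AM + 105 min = 1:28 PM.
The standup starts at 1:28 PM − 185 min = 10:23 AM.
The onboarding session starts at 1:28 PM and the standup starts at 10:23 AM, so the standup is first.

the standup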